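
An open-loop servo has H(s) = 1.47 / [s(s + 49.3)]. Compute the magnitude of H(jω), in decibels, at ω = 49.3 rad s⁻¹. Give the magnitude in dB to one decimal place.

|j49.3 + 49.3| = √(49.3² + 49.3²) = 69.72
|j49.3| = 49.3
|H(j49.3)| = 1.47 / (69.72 × 49.3) = 0.00042767
20 log₁₀(0.00042767) = -67.38 dB

-67.4 dB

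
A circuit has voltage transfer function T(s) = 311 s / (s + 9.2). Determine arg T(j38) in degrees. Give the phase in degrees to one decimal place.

∠(j38) = 90.00°
∠(j38 + 9.2) = arctan(38/9.2) = 76.39°
∠T(j38) = 90.00° − 76.39° = 13.61°

13.6°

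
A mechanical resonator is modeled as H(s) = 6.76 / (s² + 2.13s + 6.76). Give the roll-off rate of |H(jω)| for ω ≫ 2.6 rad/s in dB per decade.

-40 dB/decade

With 0 zeros and 2 poles, the high-frequency asymptotic slope is 20 × (0 − 2) = -40 dB/decade.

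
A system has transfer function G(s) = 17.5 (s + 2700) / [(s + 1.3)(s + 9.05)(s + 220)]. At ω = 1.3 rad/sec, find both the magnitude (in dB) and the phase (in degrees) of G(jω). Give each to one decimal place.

|G| = 22.1 dB, ∠G = -53.5 deg

|j1.3 + 2700| = √(1.3² + 2700²) = 2700
|j1.3 + 1.3| = √(1.3² + 1.3²) = 1.838
|j1.3 + 9.05| = √(1.3² + 9.05²) = 9.143
|j1.3 + 220| = √(1.3² + 220²) = 220
|G(j1.3)| = 17.5 × 2700 / (1.838 × 9.143 × 220) = 12.777
20 log₁₀(12.777) = 22.13 dB
∠(j1.3 + 2700) = arctan(1.3/2700) = 0.03°
∠(j1.3 + 1.3) = arctan(1.3/1.3) = 45.00°
∠(j1.3 + 9.05) = arctan(1.3/9.05) = 8.17°
∠(j1.3 + 220) = arctan(1.3/220) = 0.34°
∠G(j1.3) = 0.03° − (45.00° + 8.17° + 0.34°) = -53.49°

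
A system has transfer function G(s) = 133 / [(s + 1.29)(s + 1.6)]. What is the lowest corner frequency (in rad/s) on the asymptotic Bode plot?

Break frequencies occur at each pole and zero magnitude: 1.29 rad/s, 1.6 rad/s.
The lowest is 1.29 rad/s.

1.29 rad/s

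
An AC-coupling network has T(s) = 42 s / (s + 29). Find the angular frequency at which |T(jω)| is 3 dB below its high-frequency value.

29 rad/s

For a single-pole high-pass, the −3 dB point is at the pole: ω = 29 rad/s.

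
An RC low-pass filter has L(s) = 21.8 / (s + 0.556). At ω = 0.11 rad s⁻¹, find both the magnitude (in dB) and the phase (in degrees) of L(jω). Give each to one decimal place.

|j0.11 + 0.556| = √(0.11² + 0.556²) = 0.5668
|L(j0.11)| = 21.8 / 0.5668 = 38.463
20 log₁₀(38.463) = 31.70 dB
∠(j0.11 + 0.556) = arctan(0.11/0.556) = 11.19°
∠L(j0.11) = −11.19° = -11.19°

|L| = 31.7 dB, ∠L = -11.2 deg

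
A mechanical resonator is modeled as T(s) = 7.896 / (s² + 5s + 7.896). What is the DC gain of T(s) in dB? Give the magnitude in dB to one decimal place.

T(0) = 7.896 / 7.896 = 1
20 log₁₀(1) = 0.00 dB

0.0 dB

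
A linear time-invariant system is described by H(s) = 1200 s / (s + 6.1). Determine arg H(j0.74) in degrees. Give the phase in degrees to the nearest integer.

83°

∠(j0.74) = 90.00°
∠(j0.74 + 6.1) = arctan(0.74/6.1) = 6.92°
∠H(j0.74) = 90.00° − 6.92° = 83.08°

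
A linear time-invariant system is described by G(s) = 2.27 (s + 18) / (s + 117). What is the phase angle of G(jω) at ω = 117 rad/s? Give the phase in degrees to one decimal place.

36.3°

∠(j117 + 18) = arctan(117/18) = 81.25°
∠(j117 + 117) = arctan(117/117) = 45.00°
∠G(j117) = 81.25° − 45.00° = 36.25°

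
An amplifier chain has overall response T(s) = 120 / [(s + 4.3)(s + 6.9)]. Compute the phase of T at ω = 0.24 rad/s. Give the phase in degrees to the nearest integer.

∠(j0.24 + 4.3) = arctan(0.24/4.3) = 3.19°
∠(j0.24 + 6.9) = arctan(0.24/6.9) = 1.99°
∠T(j0.24) = − (3.19° + 1.99°) = -5.19°

-5°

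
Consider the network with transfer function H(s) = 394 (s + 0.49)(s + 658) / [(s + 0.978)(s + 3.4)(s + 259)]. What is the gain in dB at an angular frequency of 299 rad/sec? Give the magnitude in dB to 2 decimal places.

7.63 dB

|j299 + 0.49| = √(299² + 0.49²) = 299
|j299 + 658| = √(299² + 658²) = 722.7
|j299 + 0.978| = √(299² + 0.978²) = 299
|j299 + 3.4| = √(299² + 3.4²) = 299
|j299 + 259| = √(299² + 259²) = 395.6
|H(j299)| = 394 × 299 × 722.7 / (299 × 299 × 395.6) = 2.4074
20 log₁₀(2.4074) = 7.631 dB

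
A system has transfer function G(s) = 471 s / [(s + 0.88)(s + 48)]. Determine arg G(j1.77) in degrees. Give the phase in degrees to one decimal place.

∠(j1.77) = 90.00°
∠(j1.77 + 0.88) = arctan(1.77/0.88) = 63.56°
∠(j1.77 + 48) = arctan(1.77/48) = 2.11°
∠G(j1.77) = 90.00° − (63.56° + 2.11°) = 24.32°

24.3°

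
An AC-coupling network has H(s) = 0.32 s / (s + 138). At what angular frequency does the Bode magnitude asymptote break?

138 rad/sec

The single real pole at s = −138 gives a corner at ω = 138 rad/sec.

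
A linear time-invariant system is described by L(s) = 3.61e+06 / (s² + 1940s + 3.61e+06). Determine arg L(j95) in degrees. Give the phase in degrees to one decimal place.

-2.9°

∠[(j95)² + 1940(j95) + 3.61e+06] = ∠[3.601e+06 + j1.843e+05] = 2.93°
∠L(j95) = −2.93° = -2.93°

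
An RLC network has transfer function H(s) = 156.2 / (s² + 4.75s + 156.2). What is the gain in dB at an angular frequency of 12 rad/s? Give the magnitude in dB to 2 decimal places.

8.56 dB

|(j12)² + 4.75(j12) + 156.2| = |12.2 + j57| = 58.29
|H(j12)| = 156.2 / 58.29 = 2.6797
20 log₁₀(2.6797) = 8.562 dB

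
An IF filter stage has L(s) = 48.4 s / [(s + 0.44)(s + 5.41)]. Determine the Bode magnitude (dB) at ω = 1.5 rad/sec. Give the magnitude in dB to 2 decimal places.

|j1.5| = 1.5
|j1.5 + 0.44| = √(1.5² + 0.44²) = 1.563
|j1.5 + 5.41| = √(1.5² + 5.41²) = 5.614
|L(j1.5)| = 48.4 × 1.5 / (1.563 × 5.614) = 8.2726
20 log₁₀(8.2726) = 18.353 dB

18.35 dB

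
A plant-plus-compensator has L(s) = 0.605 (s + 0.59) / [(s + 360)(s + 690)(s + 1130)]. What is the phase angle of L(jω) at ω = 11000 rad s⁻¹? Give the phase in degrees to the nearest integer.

-169°

∠(j11000 + 0.59) = arctan(11000/0.59) = 90.00°
∠(j11000 + 360) = arctan(11000/360) = 88.13°
∠(j11000 + 690) = arctan(11000/690) = 86.41°
∠(j11000 + 1130) = arctan(11000/1130) = 84.13°
∠L(j11000) = 90.00° − (88.13° + 86.41° + 84.13°) = -168.67°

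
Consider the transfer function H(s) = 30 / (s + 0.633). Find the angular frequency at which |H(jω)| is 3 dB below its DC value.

For a single-pole low-pass, the −3 dB point is at the pole: ω = 0.633 rad/s.

0.633 rad/s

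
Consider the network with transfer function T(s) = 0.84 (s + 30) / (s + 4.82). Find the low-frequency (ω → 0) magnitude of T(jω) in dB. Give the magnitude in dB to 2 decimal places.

T(0) = 0.84 × 30 / 4.82 = 5.2282
20 log₁₀(5.2282) = 14.367 dB

14.37 dB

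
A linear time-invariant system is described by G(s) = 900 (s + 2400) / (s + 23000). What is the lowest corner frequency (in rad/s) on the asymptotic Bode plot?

2400 rad/s

Break frequencies occur at each pole and zero magnitude: 2400 rad/s, 23000 rad/s.
The lowest is 2400 rad/s.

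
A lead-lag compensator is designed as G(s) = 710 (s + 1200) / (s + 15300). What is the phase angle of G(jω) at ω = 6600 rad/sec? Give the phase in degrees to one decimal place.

56.4°

∠(j6600 + 1200) = arctan(6600/1200) = 79.70°
∠(j6600 + 15300) = arctan(6600/15300) = 23.33°
∠G(j6600) = 79.70° − 23.33° = 56.36°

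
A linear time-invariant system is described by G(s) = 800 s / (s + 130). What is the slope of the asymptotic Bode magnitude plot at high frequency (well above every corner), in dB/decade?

0 dB/decade

With 1 zero and 1 pole, the high-frequency asymptotic slope is 20 × (1 − 1) = 0 dB/decade.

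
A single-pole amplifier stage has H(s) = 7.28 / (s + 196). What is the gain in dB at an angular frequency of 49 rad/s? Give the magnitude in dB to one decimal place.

|j49 + 196| = √(49² + 196²) = 202
|H(j49)| = 7.28 / 202 = 0.036034
20 log₁₀(0.036034) = -28.87 dB

-28.9 dB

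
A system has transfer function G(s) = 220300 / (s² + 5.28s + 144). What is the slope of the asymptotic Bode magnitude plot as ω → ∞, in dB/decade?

With 0 zeros and 2 poles, the high-frequency asymptotic slope is 20 × (0 − 2) = -40 dB/decade.

-40 dB/decade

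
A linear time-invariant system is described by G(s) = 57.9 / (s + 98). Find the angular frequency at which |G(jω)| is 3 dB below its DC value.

For a single-pole low-pass, the −3 dB point is at the pole: ω = 98 rad/s.

98 rad/s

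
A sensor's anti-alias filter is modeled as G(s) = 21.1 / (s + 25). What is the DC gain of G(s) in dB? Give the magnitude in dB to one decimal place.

G(0) = 21.1 / 25 = 0.844
20 log₁₀(0.844) = -1.47 dB

-1.5 dB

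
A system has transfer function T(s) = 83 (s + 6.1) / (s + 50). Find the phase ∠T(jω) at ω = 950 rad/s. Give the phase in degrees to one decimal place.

∠(j950 + 6.1) = arctan(950/6.1) = 89.63°
∠(j950 + 50) = arctan(950/50) = 86.99°
∠T(j950) = 89.63° − 86.99° = 2.64°

2.6°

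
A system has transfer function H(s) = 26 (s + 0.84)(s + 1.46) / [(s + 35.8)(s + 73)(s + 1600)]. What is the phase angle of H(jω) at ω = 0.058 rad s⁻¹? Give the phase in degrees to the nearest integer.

∠(j0.058 + 0.84) = arctan(0.058/0.84) = 3.95°
∠(j0.058 + 1.46) = arctan(0.058/1.46) = 2.27°
∠(j0.058 + 35.8) = arctan(0.058/35.8) = 0.09°
∠(j0.058 + 73) = arctan(0.058/73) = 0.05°
∠(j0.058 + 1600) = arctan(0.058/1600) = 0.00°
∠H(j0.058) = 3.95° + 2.27° − (0.09° + 0.05° + 0.00°) = 6.08°

6°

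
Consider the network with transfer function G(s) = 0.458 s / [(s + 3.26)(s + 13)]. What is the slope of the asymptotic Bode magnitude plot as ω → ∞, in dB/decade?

-20 dB/decade

With 1 zero and 2 poles, the high-frequency asymptotic slope is 20 × (1 − 2) = -20 dB/decade.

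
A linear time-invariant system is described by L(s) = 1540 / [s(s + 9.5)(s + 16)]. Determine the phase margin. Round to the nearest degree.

28°

Gain crossover: |L(jω)| = 1 at ω ≈ 7.31 rad/sec.
∠L(j7.31) = −90° − arctan(7.31/9.5) − arctan(7.31/16) ≈ -152.10°
PM = 180° + (-152.10°) = 27.90°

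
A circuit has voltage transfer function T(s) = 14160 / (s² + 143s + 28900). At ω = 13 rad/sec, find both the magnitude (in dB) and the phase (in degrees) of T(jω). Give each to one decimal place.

|(j13)² + 143(j13) + 28900| = |28731 + j1859| = 2.879e+04
|T(j13)| = 14160 / 2.879e+04 = 0.49182
20 log₁₀(0.49182) = -6.16 dB
∠[(j13)² + 143(j13) + 28900] = ∠[28731 + j1859] = 3.70°
∠T(j13) = −3.70° = -3.70°

|T| = -6.2 dB, ∠T = -3.7°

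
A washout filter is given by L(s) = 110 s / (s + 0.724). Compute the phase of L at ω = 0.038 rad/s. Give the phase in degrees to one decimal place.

87.0°

∠(j0.038) = 90.00°
∠(j0.038 + 0.724) = arctan(0.038/0.724) = 3.00°
∠L(j0.038) = 90.00° − 3.00° = 87.00°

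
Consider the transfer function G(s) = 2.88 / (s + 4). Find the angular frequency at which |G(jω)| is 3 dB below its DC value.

For a single-pole low-pass, the −3 dB point is at the pole: ω = 4 rad/s.

4 rad/s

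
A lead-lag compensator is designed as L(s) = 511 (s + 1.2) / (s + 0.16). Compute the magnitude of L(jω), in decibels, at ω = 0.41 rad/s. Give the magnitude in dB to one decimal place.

63.4 dB

|j0.41 + 1.2| = √(0.41² + 1.2²) = 1.268
|j0.41 + 0.16| = √(0.41² + 0.16²) = 0.4401
|L(j0.41)| = 511 × 1.268 / 0.4401 = 1472.4
20 log₁₀(1472.4) = 63.36 dB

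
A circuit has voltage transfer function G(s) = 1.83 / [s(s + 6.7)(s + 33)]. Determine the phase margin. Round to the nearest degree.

Gain crossover: |G(jω)| = 1 at ω ≈ 0.00828 rad/s.
∠G(j0.00828) = −90° − arctan(0.00828/6.7) − arctan(0.00828/33) ≈ -90.09°
PM = 180° + (-90.09°) = 89.91°

90 deg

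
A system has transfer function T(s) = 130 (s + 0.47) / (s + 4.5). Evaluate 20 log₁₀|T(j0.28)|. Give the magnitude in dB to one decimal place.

24.0 dB

|j0.28 + 0.47| = √(0.28² + 0.47²) = 0.5471
|j0.28 + 4.5| = √(0.28² + 4.5²) = 4.509
|T(j0.28)| = 130 × 0.5471 / 4.509 = 15.774
20 log₁₀(15.774) = 23.96 dB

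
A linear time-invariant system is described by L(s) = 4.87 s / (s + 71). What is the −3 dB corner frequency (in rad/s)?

71 rad/s

For a single-pole high-pass, the −3 dB point is at the pole: ω = 71 rad/s.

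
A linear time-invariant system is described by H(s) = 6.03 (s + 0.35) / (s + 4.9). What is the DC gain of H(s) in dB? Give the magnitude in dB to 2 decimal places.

-7.32 dB

H(0) = 6.03 × 0.35 / 4.9 = 0.43071
20 log₁₀(0.43071) = -7.316 dB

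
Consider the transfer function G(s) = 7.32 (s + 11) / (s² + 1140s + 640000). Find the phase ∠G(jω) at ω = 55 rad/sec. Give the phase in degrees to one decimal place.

∠(j55 + 11) = arctan(55/11) = 78.69°
∠[(j55)² + 1140(j55) + 640000] = ∠[6.3698e+05 + j62700] = 5.62°
∠G(j55) = 78.69° − 5.62° = 73.07°

73.1°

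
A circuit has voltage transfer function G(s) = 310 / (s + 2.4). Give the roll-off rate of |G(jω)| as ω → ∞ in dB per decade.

With 0 zeros and 1 pole, the high-frequency asymptotic slope is 20 × (0 − 1) = -20 dB/decade.

-20 dB/decade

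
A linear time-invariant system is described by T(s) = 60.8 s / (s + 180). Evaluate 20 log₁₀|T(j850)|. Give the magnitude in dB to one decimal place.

35.5 dB

|j850| = 850
|j850 + 180| = √(850² + 180²) = 868.8
|T(j850)| = 60.8 × 850 / 868.8 = 59.481
20 log₁₀(59.481) = 35.49 dB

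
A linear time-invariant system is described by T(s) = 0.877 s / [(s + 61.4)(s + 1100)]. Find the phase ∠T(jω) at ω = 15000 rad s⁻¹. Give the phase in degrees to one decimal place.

-85.6°

∠(j15000) = 90.00°
∠(j15000 + 61.4) = arctan(15000/61.4) = 89.77°
∠(j15000 + 1100) = arctan(15000/1100) = 85.81°
∠T(j15000) = 90.00° − (89.77° + 85.81°) = -85.57°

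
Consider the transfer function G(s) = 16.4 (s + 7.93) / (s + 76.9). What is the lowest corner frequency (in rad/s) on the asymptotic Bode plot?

Break frequencies occur at each pole and zero magnitude: 7.93 rad/s, 76.9 rad/s.
The lowest is 7.93 rad/s.

7.93 rad/s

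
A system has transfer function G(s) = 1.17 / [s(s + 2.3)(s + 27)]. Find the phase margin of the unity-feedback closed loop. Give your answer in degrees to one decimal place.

89.5°

Gain crossover: |G(jω)| = 1 at ω ≈ 0.0188 rad/sec.
∠G(j0.0188) = −90° − arctan(0.0188/2.3) − arctan(0.0188/27) ≈ -90.51°
PM = 180° + (-90.51°) = 89.49°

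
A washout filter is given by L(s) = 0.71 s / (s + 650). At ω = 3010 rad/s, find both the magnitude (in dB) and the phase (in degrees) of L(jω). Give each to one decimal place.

|j3010| = 3010
|j3010 + 650| = √(3010² + 650²) = 3079
|L(j3010)| = 0.71 × 3010 / 3079 = 0.694
20 log₁₀(0.694) = -3.17 dB
∠(j3010) = 90.00°
∠(j3010 + 650) = arctan(3010/650) = 77.81°
∠L(j3010) = 90.00° − 77.81° = 12.19°

|L| = -3.2 dB, ∠L = 12.2°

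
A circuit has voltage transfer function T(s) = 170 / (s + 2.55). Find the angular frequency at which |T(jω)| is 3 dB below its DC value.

For a single-pole low-pass, the −3 dB point is at the pole: ω = 2.55 rad/sec.

2.55 rad/sec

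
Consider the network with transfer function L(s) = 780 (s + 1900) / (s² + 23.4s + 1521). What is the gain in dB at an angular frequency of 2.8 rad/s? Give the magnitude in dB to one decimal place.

59.8 dB

|j2.8 + 1900| = √(2.8² + 1900²) = 1900
|(j2.8)² + 23.4(j2.8) + 1521| = |1513.2 + j65.52| = 1515
|L(j2.8)| = 780 × 1900 / 1515 = 978.49
20 log₁₀(978.49) = 59.81 dB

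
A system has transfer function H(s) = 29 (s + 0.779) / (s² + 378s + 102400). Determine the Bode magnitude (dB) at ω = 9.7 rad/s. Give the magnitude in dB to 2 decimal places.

|j9.7 + 0.779| = √(9.7² + 0.779²) = 9.731
|(j9.7)² + 378(j9.7) + 102400| = |1.0231e+05 + j3666.6| = 1.024e+05
|H(j9.7)| = 29 × 9.731 / 1.024e+05 = 0.0027567
20 log₁₀(0.0027567) = -51.192 dB

-51.19 dB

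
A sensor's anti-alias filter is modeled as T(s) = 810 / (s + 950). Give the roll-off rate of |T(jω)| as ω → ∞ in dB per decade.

With 0 zeros and 1 pole, the high-frequency asymptotic slope is 20 × (0 − 1) = -20 dB/decade.

-20 dB/decade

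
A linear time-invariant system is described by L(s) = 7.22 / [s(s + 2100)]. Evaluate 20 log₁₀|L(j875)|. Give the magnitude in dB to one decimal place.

-108.8 dB

|j875 + 2100| = √(875² + 2100²) = 2275
|j875| = 875
|L(j875)| = 7.22 / (2275 × 875) = 3.627e-06
20 log₁₀(3.627e-06) = -108.81 dB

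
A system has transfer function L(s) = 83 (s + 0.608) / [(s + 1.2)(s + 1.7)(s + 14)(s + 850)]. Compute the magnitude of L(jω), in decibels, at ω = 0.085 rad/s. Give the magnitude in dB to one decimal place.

|j0.085 + 0.608| = √(0.085² + 0.608²) = 0.6139
|j0.085 + 1.2| = √(0.085² + 1.2²) = 1.203
|j0.085 + 1.7| = √(0.085² + 1.7²) = 1.702
|j0.085 + 14| = √(0.085² + 14²) = 14
|j0.085 + 850| = √(0.085² + 850²) = 850
|L(j0.085)| = 83 × 0.6139 / (1.203 × 1.702 × 14 × 850) = 0.0020911
20 log₁₀(0.0020911) = -53.59 dB

-53.6 dB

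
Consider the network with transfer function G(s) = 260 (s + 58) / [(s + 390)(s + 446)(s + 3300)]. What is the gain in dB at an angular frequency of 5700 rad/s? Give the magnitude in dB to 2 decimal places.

-103.24 dB

|j5700 + 58| = √(5700² + 58²) = 5700
|j5700 + 390| = √(5700² + 390²) = 5713
|j5700 + 446| = √(5700² + 446²) = 5717
|j5700 + 3300| = √(5700² + 3300²) = 6586
|G(j5700)| = 260 × 5700 / (5713 × 5717 × 6586) = 6.8887e-06
20 log₁₀(6.8887e-06) = -103.237 dB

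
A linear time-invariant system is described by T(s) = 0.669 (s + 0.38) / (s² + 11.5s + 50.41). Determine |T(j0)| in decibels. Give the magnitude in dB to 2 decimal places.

T(0) = 0.669 × 0.38 / 50.41 = 0.005043
20 log₁₀(0.005043) = -45.946 dB

-45.95 dB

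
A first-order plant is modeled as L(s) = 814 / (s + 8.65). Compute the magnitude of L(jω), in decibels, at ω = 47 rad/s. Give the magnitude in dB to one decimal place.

|j47 + 8.65| = √(47² + 8.65²) = 47.79
|L(j47)| = 814 / 47.79 = 17.033
20 log₁₀(17.033) = 24.63 dB

24.6 dB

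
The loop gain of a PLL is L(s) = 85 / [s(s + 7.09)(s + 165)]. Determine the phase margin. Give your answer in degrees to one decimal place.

89.4°

Gain crossover: |L(jω)| = 1 at ω ≈ 0.0727 rad/sec.
∠L(j0.0727) = −90° − arctan(0.0727/7.09) − arctan(0.0727/165) ≈ -90.61°
PM = 180° + (-90.61°) = 89.39°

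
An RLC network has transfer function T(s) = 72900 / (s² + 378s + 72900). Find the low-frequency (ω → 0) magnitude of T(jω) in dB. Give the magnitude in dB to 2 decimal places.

T(0) = 72900 / 72900 = 1
20 log₁₀(1) = 0.000 dB

0.00 dB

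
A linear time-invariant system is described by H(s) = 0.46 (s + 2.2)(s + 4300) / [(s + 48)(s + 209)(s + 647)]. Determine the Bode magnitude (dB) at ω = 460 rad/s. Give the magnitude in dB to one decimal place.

-46.1 dB

|j460 + 2.2| = √(460² + 2.2²) = 460
|j460 + 4300| = √(460² + 4300²) = 4325
|j460 + 48| = √(460² + 48²) = 462.5
|j460 + 209| = √(460² + 209²) = 505.3
|j460 + 647| = √(460² + 647²) = 793.9
|H(j460)| = 0.46 × 460 × 4325 / (462.5 × 505.3 × 793.9) = 0.0049329
20 log₁₀(0.0049329) = -46.14 dB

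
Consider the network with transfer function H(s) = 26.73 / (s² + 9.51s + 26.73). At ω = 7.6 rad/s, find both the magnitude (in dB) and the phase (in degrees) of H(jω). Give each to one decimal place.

|H| = -9.4 dB, ∠H = -113.2°

|(j7.6)² + 9.51(j7.6) + 26.73| = |-31.03 + j72.276| = 78.66
|H(j7.6)| = 26.73 / 78.66 = 0.33984
20 log₁₀(0.33984) = -9.37 dB
∠[(j7.6)² + 9.51(j7.6) + 26.73] = ∠[-31.03 + j72.276] = 113.24°
∠H(j7.6) = −113.24° = -113.24°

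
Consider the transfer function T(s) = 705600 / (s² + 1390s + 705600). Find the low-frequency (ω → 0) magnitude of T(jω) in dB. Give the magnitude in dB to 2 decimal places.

0.00 dB

T(0) = 705600 / 705600 = 1
20 log₁₀(1) = 0.000 dB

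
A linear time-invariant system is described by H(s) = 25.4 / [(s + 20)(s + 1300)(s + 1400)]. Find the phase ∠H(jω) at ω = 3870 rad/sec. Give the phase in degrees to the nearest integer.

-231°

∠(j3870 + 20) = arctan(3870/20) = 89.70°
∠(j3870 + 1300) = arctan(3870/1300) = 71.43°
∠(j3870 + 1400) = arctan(3870/1400) = 70.11°
∠H(j3870) = − (89.70° + 71.43° + 70.11°) = -231.25°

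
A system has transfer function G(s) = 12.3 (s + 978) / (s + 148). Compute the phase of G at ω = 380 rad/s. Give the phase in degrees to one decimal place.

∠(j380 + 978) = arctan(380/978) = 21.23°
∠(j380 + 148) = arctan(380/148) = 68.72°
∠G(j380) = 21.23° − 68.72° = -47.49°

-47.5°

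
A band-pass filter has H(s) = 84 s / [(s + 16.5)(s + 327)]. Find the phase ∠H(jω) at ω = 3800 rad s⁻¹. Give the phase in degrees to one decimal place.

-84.8°

∠(j3800) = 90.00°
∠(j3800 + 16.5) = arctan(3800/16.5) = 89.75°
∠(j3800 + 327) = arctan(3800/327) = 85.08°
∠H(j3800) = 90.00° − (89.75° + 85.08°) = -84.83°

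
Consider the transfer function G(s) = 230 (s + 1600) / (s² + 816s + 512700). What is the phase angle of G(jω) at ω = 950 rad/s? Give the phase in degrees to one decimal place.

∠(j950 + 1600) = arctan(950/1600) = 30.70°
∠[(j950)² + 816(j950) + 512700] = ∠[-3.898e+05 + j7.752e+05] = 116.69°
∠G(j950) = 30.70° − 116.69° = -86.00°

-86.0°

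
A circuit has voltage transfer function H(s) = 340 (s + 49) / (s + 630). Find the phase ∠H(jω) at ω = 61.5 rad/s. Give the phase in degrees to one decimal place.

45.9°

∠(j61.5 + 49) = arctan(61.5/49) = 51.45°
∠(j61.5 + 630) = arctan(61.5/630) = 5.58°
∠H(j61.5) = 51.45° − 5.58° = 45.88°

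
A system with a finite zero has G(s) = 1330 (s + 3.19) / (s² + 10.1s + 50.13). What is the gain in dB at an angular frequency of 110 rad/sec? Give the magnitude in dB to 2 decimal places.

|j110 + 3.19| = √(110² + 3.19²) = 110
|(j110)² + 10.1(j110) + 50.13| = |-12050 + j1111| = 1.21e+04
|G(j110)| = 1330 × 110 / 1.21e+04 = 12.095
20 log₁₀(12.095) = 21.652 dB

21.65 dB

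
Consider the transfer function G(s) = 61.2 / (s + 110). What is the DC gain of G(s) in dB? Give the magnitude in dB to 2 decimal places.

G(0) = 61.2 / 110 = 0.55636
20 log₁₀(0.55636) = -5.093 dB

-5.09 dB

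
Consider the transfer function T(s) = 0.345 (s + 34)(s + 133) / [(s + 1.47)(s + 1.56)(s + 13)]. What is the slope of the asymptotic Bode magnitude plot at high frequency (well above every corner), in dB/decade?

-20 dB/decade

With 2 zeros and 3 poles, the high-frequency asymptotic slope is 20 × (2 − 3) = -20 dB/decade.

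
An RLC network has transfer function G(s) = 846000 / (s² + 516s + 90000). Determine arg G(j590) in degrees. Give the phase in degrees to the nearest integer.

∠[(j590)² + 516(j590) + 90000] = ∠[-2.581e+05 + j3.0444e+05] = 130.29°
∠G(j590) = −130.29° = -130.29°

-130°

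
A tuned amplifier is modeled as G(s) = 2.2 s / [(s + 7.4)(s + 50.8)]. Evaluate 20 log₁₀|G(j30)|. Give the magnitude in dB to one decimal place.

-28.8 dB

|j30| = 30
|j30 + 7.4| = √(30² + 7.4²) = 30.9
|j30 + 50.8| = √(30² + 50.8²) = 59
|G(j30)| = 2.2 × 30 / (30.9 × 59) = 0.036205
20 log₁₀(0.036205) = -28.82 dB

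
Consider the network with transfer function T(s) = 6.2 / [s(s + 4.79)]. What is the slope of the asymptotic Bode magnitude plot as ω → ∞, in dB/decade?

With 0 zeros and 2 poles, the high-frequency asymptotic slope is 20 × (0 − 2) = -40 dB/decade.

-40 dB/decade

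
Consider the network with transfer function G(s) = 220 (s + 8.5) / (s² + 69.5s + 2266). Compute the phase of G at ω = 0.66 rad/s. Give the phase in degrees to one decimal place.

3.3°

∠(j0.66 + 8.5) = arctan(0.66/8.5) = 4.44°
∠[(j0.66)² + 69.5(j0.66) + 2266] = ∠[2265.6 + j45.87] = 1.16°
∠G(j0.66) = 4.44° − 1.16° = 3.28°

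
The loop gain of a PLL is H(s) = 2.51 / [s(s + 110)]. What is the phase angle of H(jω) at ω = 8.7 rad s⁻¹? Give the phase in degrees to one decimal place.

-94.5°

∠(j8.7 + 110) = arctan(8.7/110) = 4.52°
∠(j8.7) = 90.00°
∠H(j8.7) = − (4.52° + 90.00°) = -94.52°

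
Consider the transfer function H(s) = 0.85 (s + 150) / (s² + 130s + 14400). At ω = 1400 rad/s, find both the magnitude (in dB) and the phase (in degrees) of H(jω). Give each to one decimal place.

|j1400 + 150| = √(1400² + 150²) = 1408
|(j1400)² + 130(j1400) + 14400| = |-1.9456e+06 + j1.82e+05| = 1.954e+06
|H(j1400)| = 0.85 × 1408 / 1.954e+06 = 0.00061246
20 log₁₀(0.00061246) = -64.26 dB
∠(j1400 + 150) = arctan(1400/150) = 83.88°
∠[(j1400)² + 130(j1400) + 14400] = ∠[-1.9456e+06 + j1.82e+05] = 174.66°
∠H(j1400) = 83.88° − 174.66° = -90.77°

|H| = -64.3 dB, ∠H = -90.8 deg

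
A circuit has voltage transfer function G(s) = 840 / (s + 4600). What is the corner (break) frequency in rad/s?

The single real pole at s = −4600 gives a corner at ω = 4600 rad/s.

4600 rad/s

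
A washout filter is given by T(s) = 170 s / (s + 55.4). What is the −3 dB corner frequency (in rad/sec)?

For a single-pole high-pass, the −3 dB point is at the pole: ω = 55.4 rad/sec.

55.4 rad/sec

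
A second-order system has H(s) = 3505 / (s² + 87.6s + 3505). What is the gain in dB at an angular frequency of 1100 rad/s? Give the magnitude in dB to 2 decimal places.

|(j1100)² + 87.6(j1100) + 3505| = |-1.2065e+06 + j96360| = 1.21e+06
|H(j1100)| = 3505 / 1.21e+06 = 0.0028959
20 log₁₀(0.0028959) = -50.764 dB

-50.76 dB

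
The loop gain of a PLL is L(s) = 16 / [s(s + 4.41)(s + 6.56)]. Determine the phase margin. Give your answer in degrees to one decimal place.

Gain crossover: |L(jω)| = 1 at ω ≈ 0.547 rad/sec.
∠L(j0.547) = −90° − arctan(0.547/4.41) − arctan(0.547/6.56) ≈ -101.84°
PM = 180° + (-101.84°) = 78.16°

78.2°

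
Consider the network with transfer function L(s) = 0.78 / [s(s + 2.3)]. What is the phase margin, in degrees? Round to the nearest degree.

Gain crossover: |L(jω)| = 1 at ω ≈ 0.336 rad/s.
∠L(j0.336) = −90° − arctan(0.336/2.3) ≈ -98.30°
PM = 180° + (-98.30°) = 81.70°

82°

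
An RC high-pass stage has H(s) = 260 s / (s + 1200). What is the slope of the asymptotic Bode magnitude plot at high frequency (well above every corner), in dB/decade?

0 dB/decade

With 1 zero and 1 pole, the high-frequency asymptotic slope is 20 × (1 − 1) = 0 dB/decade.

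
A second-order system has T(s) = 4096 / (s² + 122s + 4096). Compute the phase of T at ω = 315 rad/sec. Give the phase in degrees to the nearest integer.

-158°

∠[(j315)² + 122(j315) + 4096] = ∠[-95129 + j38430] = 158.00°
∠T(j315) = −158.00° = -158.00°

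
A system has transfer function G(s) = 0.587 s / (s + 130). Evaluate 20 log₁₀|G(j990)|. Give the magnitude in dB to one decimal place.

|j990| = 990
|j990 + 130| = √(990² + 130²) = 998.5
|G(j990)| = 0.587 × 990 / 998.5 = 0.582
20 log₁₀(0.582) = -4.70 dB

-4.7 dB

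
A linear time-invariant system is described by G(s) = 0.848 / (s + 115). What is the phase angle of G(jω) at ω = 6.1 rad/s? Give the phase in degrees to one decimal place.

-3.0°

∠(j6.1 + 115) = arctan(6.1/115) = 3.04°
∠G(j6.1) = −3.04° = -3.04°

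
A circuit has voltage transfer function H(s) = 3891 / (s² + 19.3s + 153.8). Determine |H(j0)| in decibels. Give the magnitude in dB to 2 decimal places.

28.06 dB

H(0) = 3891 / 153.8 = 25.299
20 log₁₀(25.299) = 28.062 dB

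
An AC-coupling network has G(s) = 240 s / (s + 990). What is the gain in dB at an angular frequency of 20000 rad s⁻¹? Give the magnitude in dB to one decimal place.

|j20000| = 2e+04
|j20000 + 990| = √(20000² + 990²) = 2.002e+04
|G(j20000)| = 240 × 2e+04 / 2.002e+04 = 239.71
20 log₁₀(239.71) = 47.59 dB

47.6 dB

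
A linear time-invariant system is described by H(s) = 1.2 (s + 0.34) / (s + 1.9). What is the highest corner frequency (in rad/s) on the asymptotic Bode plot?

1.9 rad/s

Break frequencies occur at each pole and zero magnitude: 0.34 rad/s, 1.9 rad/s.
The highest is 1.9 rad/s.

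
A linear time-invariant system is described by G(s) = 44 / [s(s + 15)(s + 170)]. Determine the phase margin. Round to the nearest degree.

Gain crossover: |G(jω)| = 1 at ω ≈ 0.0173 rad/s.
∠G(j0.0173) = −90° − arctan(0.0173/15) − arctan(0.0173/170) ≈ -90.07°
PM = 180° + (-90.07°) = 89.93°

90°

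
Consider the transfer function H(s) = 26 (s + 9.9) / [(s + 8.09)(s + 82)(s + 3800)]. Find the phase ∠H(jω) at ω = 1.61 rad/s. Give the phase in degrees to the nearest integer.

∠(j1.61 + 9.9) = arctan(1.61/9.9) = 9.24°
∠(j1.61 + 8.09) = arctan(1.61/8.09) = 11.26°
∠(j1.61 + 82) = arctan(1.61/82) = 1.12°
∠(j1.61 + 3800) = arctan(1.61/3800) = 0.02°
∠H(j1.61) = 9.24° − (11.26° + 1.12° + 0.02°) = -3.17°

-3°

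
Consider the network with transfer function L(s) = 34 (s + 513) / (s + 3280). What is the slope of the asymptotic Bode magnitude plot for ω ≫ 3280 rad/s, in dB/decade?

0 dB/decade

With 1 zero and 1 pole, the high-frequency asymptotic slope is 20 × (1 − 1) = 0 dB/decade.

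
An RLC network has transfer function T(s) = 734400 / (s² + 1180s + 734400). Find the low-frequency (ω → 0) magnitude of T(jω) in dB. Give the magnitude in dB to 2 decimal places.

0.00 dB

T(0) = 734400 / 734400 = 1
20 log₁₀(1) = 0.000 dB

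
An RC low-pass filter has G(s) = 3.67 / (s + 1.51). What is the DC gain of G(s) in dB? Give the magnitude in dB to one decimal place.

G(0) = 3.67 / 1.51 = 2.4305
20 log₁₀(2.4305) = 7.71 dB

7.7 dB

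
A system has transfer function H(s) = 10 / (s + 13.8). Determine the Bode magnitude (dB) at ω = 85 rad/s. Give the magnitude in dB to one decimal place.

|j85 + 13.8| = √(85² + 13.8²) = 86.11
|H(j85)| = 10 / 86.11 = 0.11613
20 log₁₀(0.11613) = -18.70 dB

-18.7 dB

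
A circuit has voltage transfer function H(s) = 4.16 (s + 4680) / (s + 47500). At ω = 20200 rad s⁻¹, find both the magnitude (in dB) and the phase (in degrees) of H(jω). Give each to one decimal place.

|j20200 + 4680| = √(20200² + 4680²) = 2.074e+04
|j20200 + 47500| = √(20200² + 47500²) = 5.162e+04
|H(j20200)| = 4.16 × 2.074e+04 / 5.162e+04 = 1.6711
20 log₁₀(1.6711) = 4.46 dB
∠(j20200 + 4680) = arctan(20200/4680) = 76.96°
∠(j20200 + 47500) = arctan(20200/47500) = 23.04°
∠H(j20200) = 76.96° − 23.04° = 53.92°

|H| = 4.5 dB, ∠H = 53.9°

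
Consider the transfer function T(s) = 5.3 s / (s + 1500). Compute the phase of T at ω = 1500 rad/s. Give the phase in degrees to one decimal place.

∠(j1500) = 90.00°
∠(j1500 + 1500) = arctan(1500/1500) = 45.00°
∠T(j1500) = 90.00° − 45.00° = 45.00°

45.0°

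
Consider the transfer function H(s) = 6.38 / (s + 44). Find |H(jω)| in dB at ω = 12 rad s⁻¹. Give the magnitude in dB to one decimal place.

-17.1 dB

|j12 + 44| = √(12² + 44²) = 45.61
|H(j12)| = 6.38 / 45.61 = 0.13989
20 log₁₀(0.13989) = -17.08 dB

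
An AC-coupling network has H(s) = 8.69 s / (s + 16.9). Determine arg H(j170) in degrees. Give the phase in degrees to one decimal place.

∠(j170) = 90.00°
∠(j170 + 16.9) = arctan(170/16.9) = 84.32°
∠H(j170) = 90.00° − 84.32° = 5.68°

5.7 deg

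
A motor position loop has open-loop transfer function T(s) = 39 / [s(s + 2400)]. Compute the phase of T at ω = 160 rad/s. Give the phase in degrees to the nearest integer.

∠(j160 + 2400) = arctan(160/2400) = 3.81°
∠(j160) = 90.00°
∠T(j160) = − (3.81° + 90.00°) = -93.81°

-94 deg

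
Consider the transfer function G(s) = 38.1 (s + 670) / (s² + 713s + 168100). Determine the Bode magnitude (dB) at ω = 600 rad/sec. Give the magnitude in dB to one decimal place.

-22.7 dB

|j600 + 670| = √(600² + 670²) = 899.4
|(j600)² + 713(j600) + 168100| = |-1.919e+05 + j4.278e+05| = 4.689e+05
|G(j600)| = 38.1 × 899.4 / 4.689e+05 = 0.073084
20 log₁₀(0.073084) = -22.72 dB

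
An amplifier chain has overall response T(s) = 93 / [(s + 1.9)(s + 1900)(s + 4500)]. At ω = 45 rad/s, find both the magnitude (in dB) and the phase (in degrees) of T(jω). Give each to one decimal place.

|T| = -132.3 dB, ∠T = -89.5°

|j45 + 1.9| = √(45² + 1.9²) = 45.04
|j45 + 1900| = √(45² + 1900²) = 1901
|j45 + 4500| = √(45² + 4500²) = 4500
|T(j45)| = 93 / (45.04 × 1901 × 4500) = 2.4142e-07
20 log₁₀(2.4142e-07) = -132.34 dB
∠(j45 + 1.9) = arctan(45/1.9) = 87.58°
∠(j45 + 1900) = arctan(45/1900) = 1.36°
∠(j45 + 4500) = arctan(45/4500) = 0.57°
∠T(j45) = − (87.58° + 1.36° + 0.57°) = -89.51°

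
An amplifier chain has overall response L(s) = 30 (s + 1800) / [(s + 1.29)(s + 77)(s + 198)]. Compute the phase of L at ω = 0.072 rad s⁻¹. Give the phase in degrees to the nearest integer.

-3°

∠(j0.072 + 1800) = arctan(0.072/1800) = 0.00°
∠(j0.072 + 1.29) = arctan(0.072/1.29) = 3.19°
∠(j0.072 + 77) = arctan(0.072/77) = 0.05°
∠(j0.072 + 198) = arctan(0.072/198) = 0.02°
∠L(j0.072) = 0.00° − (3.19° + 0.05° + 0.02°) = -3.27°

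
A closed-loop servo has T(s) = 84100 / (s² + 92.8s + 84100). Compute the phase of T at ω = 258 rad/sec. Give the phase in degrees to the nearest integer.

∠[(j258)² + 92.8(j258) + 84100] = ∠[17536 + j23942] = 53.78°
∠T(j258) = −53.78° = -53.78°

-54°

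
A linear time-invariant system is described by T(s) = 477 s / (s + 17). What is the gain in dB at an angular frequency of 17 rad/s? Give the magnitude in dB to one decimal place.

|j17| = 17
|j17 + 17| = √(17² + 17²) = 24.04
|T(j17)| = 477 × 17 / 24.04 = 337.29
20 log₁₀(337.29) = 50.56 dB

50.6 dB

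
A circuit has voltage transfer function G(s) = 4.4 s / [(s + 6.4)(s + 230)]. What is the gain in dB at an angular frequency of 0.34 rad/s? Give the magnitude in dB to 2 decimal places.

|j0.34| = 0.34
|j0.34 + 6.4| = √(0.34² + 6.4²) = 6.409
|j0.34 + 230| = √(0.34² + 230²) = 230
|G(j0.34)| = 4.4 × 0.34 / (6.409 × 230) = 0.0010149
20 log₁₀(0.0010149) = -59.872 dB

-59.87 dB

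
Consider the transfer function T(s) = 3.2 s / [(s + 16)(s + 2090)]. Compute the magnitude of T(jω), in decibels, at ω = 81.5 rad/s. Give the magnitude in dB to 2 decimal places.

|j81.5| = 81.5
|j81.5 + 16| = √(81.5² + 16²) = 83.06
|j81.5 + 2090| = √(81.5² + 2090²) = 2092
|T(j81.5)| = 3.2 × 81.5 / (83.06 × 2092) = 0.0015013
20 log₁₀(0.0015013) = -56.471 dB

-56.47 dB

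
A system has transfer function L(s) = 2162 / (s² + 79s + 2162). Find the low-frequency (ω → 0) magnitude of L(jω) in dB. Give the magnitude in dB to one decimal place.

L(0) = 2162 / 2162 = 1
20 log₁₀(1) = 0.00 dB

0.0 dB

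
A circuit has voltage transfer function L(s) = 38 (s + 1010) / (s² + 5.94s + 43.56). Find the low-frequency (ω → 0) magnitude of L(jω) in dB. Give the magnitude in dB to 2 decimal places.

58.90 dB

L(0) = 38 × 1010 / 43.56 = 881.08
20 log₁₀(881.08) = 58.900 dB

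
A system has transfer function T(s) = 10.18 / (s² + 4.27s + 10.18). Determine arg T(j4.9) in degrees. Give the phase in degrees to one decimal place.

∠[(j4.9)² + 4.27(j4.9) + 10.18] = ∠[-13.83 + j20.923] = 123.46°
∠T(j4.9) = −123.46° = -123.46°

-123.5°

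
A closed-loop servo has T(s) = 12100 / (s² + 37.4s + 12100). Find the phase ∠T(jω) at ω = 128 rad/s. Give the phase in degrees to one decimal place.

-131.8 deg

∠[(j128)² + 37.4(j128) + 12100] = ∠[-4284 + j4787.2] = 131.82°
∠T(j128) = −131.82° = -131.82°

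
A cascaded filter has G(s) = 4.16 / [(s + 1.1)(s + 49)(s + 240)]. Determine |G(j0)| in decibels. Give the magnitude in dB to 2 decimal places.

G(0) = 4.16 / (1.1 × 49 × 240) = 0.00032158
20 log₁₀(0.00032158) = -69.854 dB

-69.85 dB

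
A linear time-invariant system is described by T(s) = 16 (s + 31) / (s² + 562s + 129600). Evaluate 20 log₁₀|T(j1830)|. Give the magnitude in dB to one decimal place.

-41.2 dB

|j1830 + 31| = √(1830² + 31²) = 1830
|(j1830)² + 562(j1830) + 129600| = |-3.2193e+06 + j1.0285e+06| = 3.38e+06
|T(j1830)| = 16 × 1830 / 3.38e+06 = 0.008665
20 log₁₀(0.008665) = -41.24 dB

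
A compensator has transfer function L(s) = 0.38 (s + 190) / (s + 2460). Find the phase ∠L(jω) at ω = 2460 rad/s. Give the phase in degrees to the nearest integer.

∠(j2460 + 190) = arctan(2460/190) = 85.58°
∠(j2460 + 2460) = arctan(2460/2460) = 45.00°
∠L(j2460) = 85.58° − 45.00° = 40.58°

41°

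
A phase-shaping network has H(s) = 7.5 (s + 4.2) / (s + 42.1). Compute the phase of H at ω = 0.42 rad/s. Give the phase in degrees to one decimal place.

5.1°

∠(j0.42 + 4.2) = arctan(0.42/4.2) = 5.71°
∠(j0.42 + 42.1) = arctan(0.42/42.1) = 0.57°
∠H(j0.42) = 5.71° − 0.57° = 5.14°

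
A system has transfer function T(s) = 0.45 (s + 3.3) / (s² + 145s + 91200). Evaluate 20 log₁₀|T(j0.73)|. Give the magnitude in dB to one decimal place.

|j0.73 + 3.3| = √(0.73² + 3.3²) = 3.38
|(j0.73)² + 145(j0.73) + 91200| = |91199 + j105.85| = 9.12e+04
|T(j0.73)| = 0.45 × 3.38 / 9.12e+04 = 1.6677e-05
20 log₁₀(1.6677e-05) = -95.56 dB

-95.6 dB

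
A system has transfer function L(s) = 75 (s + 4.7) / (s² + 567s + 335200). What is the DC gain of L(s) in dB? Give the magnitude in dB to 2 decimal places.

L(0) = 75 × 4.7 / 335200 = 0.0010516
20 log₁₀(0.0010516) = -59.563 dB

-59.56 dB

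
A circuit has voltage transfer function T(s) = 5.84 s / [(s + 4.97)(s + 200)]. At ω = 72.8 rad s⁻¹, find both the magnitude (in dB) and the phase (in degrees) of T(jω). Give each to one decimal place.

|T| = -31.3 dB, ∠T = -16.1 deg

|j72.8| = 72.8
|j72.8 + 4.97| = √(72.8² + 4.97²) = 72.97
|j72.8 + 200| = √(72.8² + 200²) = 212.8
|T(j72.8)| = 5.84 × 72.8 / (72.97 × 212.8) = 0.027375
20 log₁₀(0.027375) = -31.25 dB
∠(j72.8) = 90.00°
∠(j72.8 + 4.97) = arctan(72.8/4.97) = 86.09°
∠(j72.8 + 200) = arctan(72.8/200) = 20.00°
∠T(j72.8) = 90.00° − (86.09° + 20.00°) = -16.10°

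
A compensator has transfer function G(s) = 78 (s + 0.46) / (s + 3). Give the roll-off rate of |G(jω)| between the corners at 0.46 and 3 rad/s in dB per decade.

In this band the factors already past their corner are: zero at 0.46; net slope = 20 dB/decade.

20 dB/decade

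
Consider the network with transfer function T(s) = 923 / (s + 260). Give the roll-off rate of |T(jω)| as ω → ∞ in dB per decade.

-20 dB/decade

With 0 zeros and 1 pole, the high-frequency asymptotic slope is 20 × (0 − 1) = -20 dB/decade.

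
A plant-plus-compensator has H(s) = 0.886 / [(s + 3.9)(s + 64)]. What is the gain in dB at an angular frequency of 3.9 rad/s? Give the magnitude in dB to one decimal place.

|j3.9 + 3.9| = √(3.9² + 3.9²) = 5.515
|j3.9 + 64| = √(3.9² + 64²) = 64.12
|H(j3.9)| = 0.886 / (5.515 × 64.12) = 0.0025054
20 log₁₀(0.0025054) = -52.02 dB

-52.0 dB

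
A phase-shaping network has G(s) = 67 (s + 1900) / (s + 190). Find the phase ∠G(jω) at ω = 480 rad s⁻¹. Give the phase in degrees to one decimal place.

-54.2 deg

∠(j480 + 1900) = arctan(480/1900) = 14.18°
∠(j480 + 190) = arctan(480/190) = 68.40°
∠G(j480) = 14.18° − 68.40° = -54.23°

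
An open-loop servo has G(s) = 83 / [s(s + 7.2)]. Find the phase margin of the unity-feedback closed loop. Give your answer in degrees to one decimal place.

42.7 deg

Gain crossover: |G(jω)| = 1 at ω ≈ 7.81 rad/s.
∠G(j7.81) = −90° − arctan(7.81/7.2) ≈ -137.34°
PM = 180° + (-137.34°) = 42.66°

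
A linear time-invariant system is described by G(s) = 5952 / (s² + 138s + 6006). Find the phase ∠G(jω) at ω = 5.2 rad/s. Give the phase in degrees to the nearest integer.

-7°

∠[(j5.2)² + 138(j5.2) + 6006] = ∠[5979 + j717.6] = 6.84°
∠G(j5.2) = −6.84° = -6.84°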